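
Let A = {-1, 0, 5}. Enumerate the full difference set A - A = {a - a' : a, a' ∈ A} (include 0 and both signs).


A - A = {a - a' : a, a' ∈ A}.
Compute a - a' for each ordered pair (a, a'):
a = -1: -1--1=0, -1-0=-1, -1-5=-6
a = 0: 0--1=1, 0-0=0, 0-5=-5
a = 5: 5--1=6, 5-0=5, 5-5=0
Collecting distinct values (and noting 0 appears from a-a):
A - A = {-6, -5, -1, 0, 1, 5, 6}
|A - A| = 7

A - A = {-6, -5, -1, 0, 1, 5, 6}


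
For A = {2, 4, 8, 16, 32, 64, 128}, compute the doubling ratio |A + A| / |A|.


|A| = 7.
Compute A + A by enumerating all 49 pairs.
A + A = {4, 6, 8, 10, 12, 16, 18, 20, 24, 32, 34, 36, 40, 48, 64, 66, 68, 72, 80, 96, 128, 130, 132, 136, 144, 160, 192, 256}, so |A + A| = 28.
K = |A + A| / |A| = 28/7 = 4/1 ≈ 4.0000.
Reference: AP of size 7 gives K = 13/7 ≈ 1.8571; a fully generic set of size 7 gives K ≈ 4.0000.

|A| = 7, |A + A| = 28, K = 28/7 = 4/1.


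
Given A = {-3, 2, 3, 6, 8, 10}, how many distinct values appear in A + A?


A + A = {a + a' : a, a' ∈ A}; |A| = 6.
General bounds: 2|A| - 1 ≤ |A + A| ≤ |A|(|A|+1)/2, i.e. 11 ≤ |A + A| ≤ 21.
Lower bound 2|A|-1 is attained iff A is an arithmetic progression.
Enumerate sums a + a' for a ≤ a' (symmetric, so this suffices):
a = -3: -3+-3=-6, -3+2=-1, -3+3=0, -3+6=3, -3+8=5, -3+10=7
a = 2: 2+2=4, 2+3=5, 2+6=8, 2+8=10, 2+10=12
a = 3: 3+3=6, 3+6=9, 3+8=11, 3+10=13
a = 6: 6+6=12, 6+8=14, 6+10=16
a = 8: 8+8=16, 8+10=18
a = 10: 10+10=20
Distinct sums: {-6, -1, 0, 3, 4, 5, 6, 7, 8, 9, 10, 11, 12, 13, 14, 16, 18, 20}
|A + A| = 18

|A + A| = 18


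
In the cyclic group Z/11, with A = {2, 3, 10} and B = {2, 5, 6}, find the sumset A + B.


Work in Z/11Z: reduce every sum a + b modulo 11.
Enumerate all 9 pairs:
a = 2: 2+2=4, 2+5=7, 2+6=8
a = 3: 3+2=5, 3+5=8, 3+6=9
a = 10: 10+2=1, 10+5=4, 10+6=5
Distinct residues collected: {1, 4, 5, 7, 8, 9}
|A + B| = 6 (out of 11 total residues).

A + B = {1, 4, 5, 7, 8, 9}


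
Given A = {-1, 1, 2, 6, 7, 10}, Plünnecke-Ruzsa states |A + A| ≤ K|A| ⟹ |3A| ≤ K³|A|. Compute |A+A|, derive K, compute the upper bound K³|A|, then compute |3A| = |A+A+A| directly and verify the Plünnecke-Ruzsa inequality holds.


|A| = 6.
Step 1: Compute A + A by enumerating all 36 pairs.
A + A = {-2, 0, 1, 2, 3, 4, 5, 6, 7, 8, 9, 11, 12, 13, 14, 16, 17, 20}, so |A + A| = 18.
Step 2: Doubling constant K = |A + A|/|A| = 18/6 = 18/6 ≈ 3.0000.
Step 3: Plünnecke-Ruzsa gives |3A| ≤ K³·|A| = (3.0000)³ · 6 ≈ 162.0000.
Step 4: Compute 3A = A + A + A directly by enumerating all triples (a,b,c) ∈ A³; |3A| = 30.
Step 5: Check 30 ≤ 162.0000? Yes ✓.

K = 18/6, Plünnecke-Ruzsa bound K³|A| ≈ 162.0000, |3A| = 30, inequality holds.


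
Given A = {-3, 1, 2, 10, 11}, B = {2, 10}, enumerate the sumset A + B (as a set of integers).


A + B = {a + b : a ∈ A, b ∈ B}.
Enumerate all |A|·|B| = 5·2 = 10 pairs (a, b) and collect distinct sums.
a = -3: -3+2=-1, -3+10=7
a = 1: 1+2=3, 1+10=11
a = 2: 2+2=4, 2+10=12
a = 10: 10+2=12, 10+10=20
a = 11: 11+2=13, 11+10=21
Collecting distinct sums: A + B = {-1, 3, 4, 7, 11, 12, 13, 20, 21}
|A + B| = 9

A + B = {-1, 3, 4, 7, 11, 12, 13, 20, 21}


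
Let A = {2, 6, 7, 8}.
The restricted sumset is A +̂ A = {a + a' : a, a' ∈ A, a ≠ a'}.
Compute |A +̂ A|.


Restricted sumset: A +̂ A = {a + a' : a ∈ A, a' ∈ A, a ≠ a'}.
Equivalently, take A + A and drop any sum 2a that is achievable ONLY as a + a for a ∈ A (i.e. sums representable only with equal summands).
Enumerate pairs (a, a') with a < a' (symmetric, so each unordered pair gives one sum; this covers all a ≠ a'):
  2 + 6 = 8
  2 + 7 = 9
  2 + 8 = 10
  6 + 7 = 13
  6 + 8 = 14
  7 + 8 = 15
Collected distinct sums: {8, 9, 10, 13, 14, 15}
|A +̂ A| = 6
(Reference bound: |A +̂ A| ≥ 2|A| - 3 for |A| ≥ 2, with |A| = 4 giving ≥ 5.)

|A +̂ A| = 6


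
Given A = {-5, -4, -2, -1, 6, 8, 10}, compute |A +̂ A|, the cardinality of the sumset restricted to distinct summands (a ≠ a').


Restricted sumset: A +̂ A = {a + a' : a ∈ A, a' ∈ A, a ≠ a'}.
Equivalently, take A + A and drop any sum 2a that is achievable ONLY as a + a for a ∈ A (i.e. sums representable only with equal summands).
Enumerate pairs (a, a') with a < a' (symmetric, so each unordered pair gives one sum; this covers all a ≠ a'):
  -5 + -4 = -9
  -5 + -2 = -7
  -5 + -1 = -6
  -5 + 6 = 1
  -5 + 8 = 3
  -5 + 10 = 5
  -4 + -2 = -6
  -4 + -1 = -5
  -4 + 6 = 2
  -4 + 8 = 4
  -4 + 10 = 6
  -2 + -1 = -3
  -2 + 6 = 4
  -2 + 8 = 6
  -2 + 10 = 8
  -1 + 6 = 5
  -1 + 8 = 7
  -1 + 10 = 9
  6 + 8 = 14
  6 + 10 = 16
  8 + 10 = 18
Collected distinct sums: {-9, -7, -6, -5, -3, 1, 2, 3, 4, 5, 6, 7, 8, 9, 14, 16, 18}
|A +̂ A| = 17
(Reference bound: |A +̂ A| ≥ 2|A| - 3 for |A| ≥ 2, with |A| = 7 giving ≥ 11.)

|A +̂ A| = 17


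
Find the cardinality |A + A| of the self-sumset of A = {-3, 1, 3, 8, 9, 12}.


A + A = {a + a' : a, a' ∈ A}; |A| = 6.
General bounds: 2|A| - 1 ≤ |A + A| ≤ |A|(|A|+1)/2, i.e. 11 ≤ |A + A| ≤ 21.
Lower bound 2|A|-1 is attained iff A is an arithmetic progression.
Enumerate sums a + a' for a ≤ a' (symmetric, so this suffices):
a = -3: -3+-3=-6, -3+1=-2, -3+3=0, -3+8=5, -3+9=6, -3+12=9
a = 1: 1+1=2, 1+3=4, 1+8=9, 1+9=10, 1+12=13
a = 3: 3+3=6, 3+8=11, 3+9=12, 3+12=15
a = 8: 8+8=16, 8+9=17, 8+12=20
a = 9: 9+9=18, 9+12=21
a = 12: 12+12=24
Distinct sums: {-6, -2, 0, 2, 4, 5, 6, 9, 10, 11, 12, 13, 15, 16, 17, 18, 20, 21, 24}
|A + A| = 19

|A + A| = 19


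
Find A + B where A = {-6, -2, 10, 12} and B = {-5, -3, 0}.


A + B = {a + b : a ∈ A, b ∈ B}.
Enumerate all |A|·|B| = 4·3 = 12 pairs (a, b) and collect distinct sums.
a = -6: -6+-5=-11, -6+-3=-9, -6+0=-6
a = -2: -2+-5=-7, -2+-3=-5, -2+0=-2
a = 10: 10+-5=5, 10+-3=7, 10+0=10
a = 12: 12+-5=7, 12+-3=9, 12+0=12
Collecting distinct sums: A + B = {-11, -9, -7, -6, -5, -2, 5, 7, 9, 10, 12}
|A + B| = 11

A + B = {-11, -9, -7, -6, -5, -2, 5, 7, 9, 10, 12}


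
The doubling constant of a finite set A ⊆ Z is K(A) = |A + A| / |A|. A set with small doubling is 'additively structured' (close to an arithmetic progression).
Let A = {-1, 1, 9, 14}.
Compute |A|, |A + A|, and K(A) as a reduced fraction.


|A| = 4.
Compute A + A by enumerating all 16 pairs.
A + A = {-2, 0, 2, 8, 10, 13, 15, 18, 23, 28}, so |A + A| = 10.
K = |A + A| / |A| = 10/4 = 5/2 ≈ 2.5000.
Reference: AP of size 4 gives K = 7/4 ≈ 1.7500; a fully generic set of size 4 gives K ≈ 2.5000.

|A| = 4, |A + A| = 10, K = 10/4 = 5/2.


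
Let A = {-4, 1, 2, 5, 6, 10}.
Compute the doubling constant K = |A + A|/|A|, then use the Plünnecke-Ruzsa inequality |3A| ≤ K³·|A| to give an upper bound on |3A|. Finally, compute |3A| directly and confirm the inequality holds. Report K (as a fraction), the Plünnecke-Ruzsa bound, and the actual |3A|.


|A| = 6.
Step 1: Compute A + A by enumerating all 36 pairs.
A + A = {-8, -3, -2, 1, 2, 3, 4, 6, 7, 8, 10, 11, 12, 15, 16, 20}, so |A + A| = 16.
Step 2: Doubling constant K = |A + A|/|A| = 16/6 = 16/6 ≈ 2.6667.
Step 3: Plünnecke-Ruzsa gives |3A| ≤ K³·|A| = (2.6667)³ · 6 ≈ 113.7778.
Step 4: Compute 3A = A + A + A directly by enumerating all triples (a,b,c) ∈ A³; |3A| = 30.
Step 5: Check 30 ≤ 113.7778? Yes ✓.

K = 16/6, Plünnecke-Ruzsa bound K³|A| ≈ 113.7778, |3A| = 30, inequality holds.


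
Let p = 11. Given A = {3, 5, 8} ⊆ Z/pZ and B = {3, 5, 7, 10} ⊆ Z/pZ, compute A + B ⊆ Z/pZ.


Work in Z/11Z: reduce every sum a + b modulo 11.
Enumerate all 12 pairs:
a = 3: 3+3=6, 3+5=8, 3+7=10, 3+10=2
a = 5: 5+3=8, 5+5=10, 5+7=1, 5+10=4
a = 8: 8+3=0, 8+5=2, 8+7=4, 8+10=7
Distinct residues collected: {0, 1, 2, 4, 6, 7, 8, 10}
|A + B| = 8 (out of 11 total residues).

A + B = {0, 1, 2, 4, 6, 7, 8, 10}


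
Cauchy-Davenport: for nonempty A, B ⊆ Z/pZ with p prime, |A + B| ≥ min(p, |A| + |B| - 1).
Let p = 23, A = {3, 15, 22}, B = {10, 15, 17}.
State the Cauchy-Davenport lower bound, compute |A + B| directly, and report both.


Cauchy-Davenport: |A + B| ≥ min(p, |A| + |B| - 1) for A, B nonempty in Z/pZ.
|A| = 3, |B| = 3, p = 23.
CD lower bound = min(23, 3 + 3 - 1) = min(23, 5) = 5.
Compute A + B mod 23 directly:
a = 3: 3+10=13, 3+15=18, 3+17=20
a = 15: 15+10=2, 15+15=7, 15+17=9
a = 22: 22+10=9, 22+15=14, 22+17=16
A + B = {2, 7, 9, 13, 14, 16, 18, 20}, so |A + B| = 8.
Verify: 8 ≥ 5? Yes ✓.

CD lower bound = 5, actual |A + B| = 8.


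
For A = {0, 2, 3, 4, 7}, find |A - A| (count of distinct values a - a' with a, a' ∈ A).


A - A = {a - a' : a, a' ∈ A}; |A| = 5.
Bounds: 2|A|-1 ≤ |A - A| ≤ |A|² - |A| + 1, i.e. 9 ≤ |A - A| ≤ 21.
Note: 0 ∈ A - A always (from a - a). The set is symmetric: if d ∈ A - A then -d ∈ A - A.
Enumerate nonzero differences d = a - a' with a > a' (then include -d):
Positive differences: {1, 2, 3, 4, 5, 7}
Full difference set: {0} ∪ (positive diffs) ∪ (negative diffs).
|A - A| = 1 + 2·6 = 13 (matches direct enumeration: 13).

|A - A| = 13


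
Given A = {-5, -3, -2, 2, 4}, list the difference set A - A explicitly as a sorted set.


A - A = {a - a' : a, a' ∈ A}.
Compute a - a' for each ordered pair (a, a'):
a = -5: -5--5=0, -5--3=-2, -5--2=-3, -5-2=-7, -5-4=-9
a = -3: -3--5=2, -3--3=0, -3--2=-1, -3-2=-5, -3-4=-7
a = -2: -2--5=3, -2--3=1, -2--2=0, -2-2=-4, -2-4=-6
a = 2: 2--5=7, 2--3=5, 2--2=4, 2-2=0, 2-4=-2
a = 4: 4--5=9, 4--3=7, 4--2=6, 4-2=2, 4-4=0
Collecting distinct values (and noting 0 appears from a-a):
A - A = {-9, -7, -6, -5, -4, -3, -2, -1, 0, 1, 2, 3, 4, 5, 6, 7, 9}
|A - A| = 17

A - A = {-9, -7, -6, -5, -4, -3, -2, -1, 0, 1, 2, 3, 4, 5, 6, 7, 9}


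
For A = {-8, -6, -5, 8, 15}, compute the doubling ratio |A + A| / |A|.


|A| = 5.
Compute A + A by enumerating all 25 pairs.
A + A = {-16, -14, -13, -12, -11, -10, 0, 2, 3, 7, 9, 10, 16, 23, 30}, so |A + A| = 15.
K = |A + A| / |A| = 15/5 = 3/1 ≈ 3.0000.
Reference: AP of size 5 gives K = 9/5 ≈ 1.8000; a fully generic set of size 5 gives K ≈ 3.0000.

|A| = 5, |A + A| = 15, K = 15/5 = 3/1.


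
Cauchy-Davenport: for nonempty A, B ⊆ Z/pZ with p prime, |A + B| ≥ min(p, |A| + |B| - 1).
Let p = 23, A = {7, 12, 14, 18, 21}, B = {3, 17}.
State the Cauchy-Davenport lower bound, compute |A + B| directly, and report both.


Cauchy-Davenport: |A + B| ≥ min(p, |A| + |B| - 1) for A, B nonempty in Z/pZ.
|A| = 5, |B| = 2, p = 23.
CD lower bound = min(23, 5 + 2 - 1) = min(23, 6) = 6.
Compute A + B mod 23 directly:
a = 7: 7+3=10, 7+17=1
a = 12: 12+3=15, 12+17=6
a = 14: 14+3=17, 14+17=8
a = 18: 18+3=21, 18+17=12
a = 21: 21+3=1, 21+17=15
A + B = {1, 6, 8, 10, 12, 15, 17, 21}, so |A + B| = 8.
Verify: 8 ≥ 6? Yes ✓.

CD lower bound = 6, actual |A + B| = 8.


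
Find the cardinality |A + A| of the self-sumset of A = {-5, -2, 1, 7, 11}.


A + A = {a + a' : a, a' ∈ A}; |A| = 5.
General bounds: 2|A| - 1 ≤ |A + A| ≤ |A|(|A|+1)/2, i.e. 9 ≤ |A + A| ≤ 15.
Lower bound 2|A|-1 is attained iff A is an arithmetic progression.
Enumerate sums a + a' for a ≤ a' (symmetric, so this suffices):
a = -5: -5+-5=-10, -5+-2=-7, -5+1=-4, -5+7=2, -5+11=6
a = -2: -2+-2=-4, -2+1=-1, -2+7=5, -2+11=9
a = 1: 1+1=2, 1+7=8, 1+11=12
a = 7: 7+7=14, 7+11=18
a = 11: 11+11=22
Distinct sums: {-10, -7, -4, -1, 2, 5, 6, 8, 9, 12, 14, 18, 22}
|A + A| = 13

|A + A| = 13


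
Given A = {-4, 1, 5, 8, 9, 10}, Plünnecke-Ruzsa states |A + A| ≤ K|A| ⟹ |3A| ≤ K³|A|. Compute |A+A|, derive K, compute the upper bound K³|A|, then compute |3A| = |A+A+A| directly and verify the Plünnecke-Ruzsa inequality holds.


|A| = 6.
Step 1: Compute A + A by enumerating all 36 pairs.
A + A = {-8, -3, 1, 2, 4, 5, 6, 9, 10, 11, 13, 14, 15, 16, 17, 18, 19, 20}, so |A + A| = 18.
Step 2: Doubling constant K = |A + A|/|A| = 18/6 = 18/6 ≈ 3.0000.
Step 3: Plünnecke-Ruzsa gives |3A| ≤ K³·|A| = (3.0000)³ · 6 ≈ 162.0000.
Step 4: Compute 3A = A + A + A directly by enumerating all triples (a,b,c) ∈ A³; |3A| = 33.
Step 5: Check 33 ≤ 162.0000? Yes ✓.

K = 18/6, Plünnecke-Ruzsa bound K³|A| ≈ 162.0000, |3A| = 33, inequality holds.


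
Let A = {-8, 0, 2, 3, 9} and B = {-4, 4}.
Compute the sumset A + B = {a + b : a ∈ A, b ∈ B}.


A + B = {a + b : a ∈ A, b ∈ B}.
Enumerate all |A|·|B| = 5·2 = 10 pairs (a, b) and collect distinct sums.
a = -8: -8+-4=-12, -8+4=-4
a = 0: 0+-4=-4, 0+4=4
a = 2: 2+-4=-2, 2+4=6
a = 3: 3+-4=-1, 3+4=7
a = 9: 9+-4=5, 9+4=13
Collecting distinct sums: A + B = {-12, -4, -2, -1, 4, 5, 6, 7, 13}
|A + B| = 9

A + B = {-12, -4, -2, -1, 4, 5, 6, 7, 13}


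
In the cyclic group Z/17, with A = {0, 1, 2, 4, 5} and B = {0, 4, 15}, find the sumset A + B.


Work in Z/17Z: reduce every sum a + b modulo 17.
Enumerate all 15 pairs:
a = 0: 0+0=0, 0+4=4, 0+15=15
a = 1: 1+0=1, 1+4=5, 1+15=16
a = 2: 2+0=2, 2+4=6, 2+15=0
a = 4: 4+0=4, 4+4=8, 4+15=2
a = 5: 5+0=5, 5+4=9, 5+15=3
Distinct residues collected: {0, 1, 2, 3, 4, 5, 6, 8, 9, 15, 16}
|A + B| = 11 (out of 17 total residues).

A + B = {0, 1, 2, 3, 4, 5, 6, 8, 9, 15, 16}


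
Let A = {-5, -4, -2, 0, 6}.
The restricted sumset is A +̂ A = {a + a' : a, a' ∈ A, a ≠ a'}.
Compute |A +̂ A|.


Restricted sumset: A +̂ A = {a + a' : a ∈ A, a' ∈ A, a ≠ a'}.
Equivalently, take A + A and drop any sum 2a that is achievable ONLY as a + a for a ∈ A (i.e. sums representable only with equal summands).
Enumerate pairs (a, a') with a < a' (symmetric, so each unordered pair gives one sum; this covers all a ≠ a'):
  -5 + -4 = -9
  -5 + -2 = -7
  -5 + 0 = -5
  -5 + 6 = 1
  -4 + -2 = -6
  -4 + 0 = -4
  -4 + 6 = 2
  -2 + 0 = -2
  -2 + 6 = 4
  0 + 6 = 6
Collected distinct sums: {-9, -7, -6, -5, -4, -2, 1, 2, 4, 6}
|A +̂ A| = 10
(Reference bound: |A +̂ A| ≥ 2|A| - 3 for |A| ≥ 2, with |A| = 5 giving ≥ 7.)

|A +̂ A| = 10


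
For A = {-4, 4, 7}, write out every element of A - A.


A - A = {a - a' : a, a' ∈ A}.
Compute a - a' for each ordered pair (a, a'):
a = -4: -4--4=0, -4-4=-8, -4-7=-11
a = 4: 4--4=8, 4-4=0, 4-7=-3
a = 7: 7--4=11, 7-4=3, 7-7=0
Collecting distinct values (and noting 0 appears from a-a):
A - A = {-11, -8, -3, 0, 3, 8, 11}
|A - A| = 7

A - A = {-11, -8, -3, 0, 3, 8, 11}


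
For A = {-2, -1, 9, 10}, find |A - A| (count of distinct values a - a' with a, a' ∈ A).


A - A = {a - a' : a, a' ∈ A}; |A| = 4.
Bounds: 2|A|-1 ≤ |A - A| ≤ |A|² - |A| + 1, i.e. 7 ≤ |A - A| ≤ 13.
Note: 0 ∈ A - A always (from a - a). The set is symmetric: if d ∈ A - A then -d ∈ A - A.
Enumerate nonzero differences d = a - a' with a > a' (then include -d):
Positive differences: {1, 10, 11, 12}
Full difference set: {0} ∪ (positive diffs) ∪ (negative diffs).
|A - A| = 1 + 2·4 = 9 (matches direct enumeration: 9).

|A - A| = 9


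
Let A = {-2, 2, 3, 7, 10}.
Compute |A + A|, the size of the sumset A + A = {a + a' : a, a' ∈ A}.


A + A = {a + a' : a, a' ∈ A}; |A| = 5.
General bounds: 2|A| - 1 ≤ |A + A| ≤ |A|(|A|+1)/2, i.e. 9 ≤ |A + A| ≤ 15.
Lower bound 2|A|-1 is attained iff A is an arithmetic progression.
Enumerate sums a + a' for a ≤ a' (symmetric, so this suffices):
a = -2: -2+-2=-4, -2+2=0, -2+3=1, -2+7=5, -2+10=8
a = 2: 2+2=4, 2+3=5, 2+7=9, 2+10=12
a = 3: 3+3=6, 3+7=10, 3+10=13
a = 7: 7+7=14, 7+10=17
a = 10: 10+10=20
Distinct sums: {-4, 0, 1, 4, 5, 6, 8, 9, 10, 12, 13, 14, 17, 20}
|A + A| = 14

|A + A| = 14


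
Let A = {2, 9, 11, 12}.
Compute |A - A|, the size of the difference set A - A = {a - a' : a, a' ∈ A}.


A - A = {a - a' : a, a' ∈ A}; |A| = 4.
Bounds: 2|A|-1 ≤ |A - A| ≤ |A|² - |A| + 1, i.e. 7 ≤ |A - A| ≤ 13.
Note: 0 ∈ A - A always (from a - a). The set is symmetric: if d ∈ A - A then -d ∈ A - A.
Enumerate nonzero differences d = a - a' with a > a' (then include -d):
Positive differences: {1, 2, 3, 7, 9, 10}
Full difference set: {0} ∪ (positive diffs) ∪ (negative diffs).
|A - A| = 1 + 2·6 = 13 (matches direct enumeration: 13).

|A - A| = 13


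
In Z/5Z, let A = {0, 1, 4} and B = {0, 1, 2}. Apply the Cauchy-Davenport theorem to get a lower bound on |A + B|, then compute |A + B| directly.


Cauchy-Davenport: |A + B| ≥ min(p, |A| + |B| - 1) for A, B nonempty in Z/pZ.
|A| = 3, |B| = 3, p = 5.
CD lower bound = min(5, 3 + 3 - 1) = min(5, 5) = 5.
Compute A + B mod 5 directly:
a = 0: 0+0=0, 0+1=1, 0+2=2
a = 1: 1+0=1, 1+1=2, 1+2=3
a = 4: 4+0=4, 4+1=0, 4+2=1
A + B = {0, 1, 2, 3, 4}, so |A + B| = 5.
Verify: 5 ≥ 5? Yes ✓.

CD lower bound = 5, actual |A + B| = 5.


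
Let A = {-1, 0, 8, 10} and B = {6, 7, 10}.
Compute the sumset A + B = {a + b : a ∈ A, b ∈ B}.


A + B = {a + b : a ∈ A, b ∈ B}.
Enumerate all |A|·|B| = 4·3 = 12 pairs (a, b) and collect distinct sums.
a = -1: -1+6=5, -1+7=6, -1+10=9
a = 0: 0+6=6, 0+7=7, 0+10=10
a = 8: 8+6=14, 8+7=15, 8+10=18
a = 10: 10+6=16, 10+7=17, 10+10=20
Collecting distinct sums: A + B = {5, 6, 7, 9, 10, 14, 15, 16, 17, 18, 20}
|A + B| = 11

A + B = {5, 6, 7, 9, 10, 14, 15, 16, 17, 18, 20}


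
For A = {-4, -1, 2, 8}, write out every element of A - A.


A - A = {a - a' : a, a' ∈ A}.
Compute a - a' for each ordered pair (a, a'):
a = -4: -4--4=0, -4--1=-3, -4-2=-6, -4-8=-12
a = -1: -1--4=3, -1--1=0, -1-2=-3, -1-8=-9
a = 2: 2--4=6, 2--1=3, 2-2=0, 2-8=-6
a = 8: 8--4=12, 8--1=9, 8-2=6, 8-8=0
Collecting distinct values (and noting 0 appears from a-a):
A - A = {-12, -9, -6, -3, 0, 3, 6, 9, 12}
|A - A| = 9

A - A = {-12, -9, -6, -3, 0, 3, 6, 9, 12}


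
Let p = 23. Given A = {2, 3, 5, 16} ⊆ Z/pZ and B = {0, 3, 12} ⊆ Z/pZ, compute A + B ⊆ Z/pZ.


Work in Z/23Z: reduce every sum a + b modulo 23.
Enumerate all 12 pairs:
a = 2: 2+0=2, 2+3=5, 2+12=14
a = 3: 3+0=3, 3+3=6, 3+12=15
a = 5: 5+0=5, 5+3=8, 5+12=17
a = 16: 16+0=16, 16+3=19, 16+12=5
Distinct residues collected: {2, 3, 5, 6, 8, 14, 15, 16, 17, 19}
|A + B| = 10 (out of 23 total residues).

A + B = {2, 3, 5, 6, 8, 14, 15, 16, 17, 19}


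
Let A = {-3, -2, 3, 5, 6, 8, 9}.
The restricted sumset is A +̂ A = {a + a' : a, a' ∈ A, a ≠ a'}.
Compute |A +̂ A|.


Restricted sumset: A +̂ A = {a + a' : a ∈ A, a' ∈ A, a ≠ a'}.
Equivalently, take A + A and drop any sum 2a that is achievable ONLY as a + a for a ∈ A (i.e. sums representable only with equal summands).
Enumerate pairs (a, a') with a < a' (symmetric, so each unordered pair gives one sum; this covers all a ≠ a'):
  -3 + -2 = -5
  -3 + 3 = 0
  -3 + 5 = 2
  -3 + 6 = 3
  -3 + 8 = 5
  -3 + 9 = 6
  -2 + 3 = 1
  -2 + 5 = 3
  -2 + 6 = 4
  -2 + 8 = 6
  -2 + 9 = 7
  3 + 5 = 8
  3 + 6 = 9
  3 + 8 = 11
  3 + 9 = 12
  5 + 6 = 11
  5 + 8 = 13
  5 + 9 = 14
  6 + 8 = 14
  6 + 9 = 15
  8 + 9 = 17
Collected distinct sums: {-5, 0, 1, 2, 3, 4, 5, 6, 7, 8, 9, 11, 12, 13, 14, 15, 17}
|A +̂ A| = 17
(Reference bound: |A +̂ A| ≥ 2|A| - 3 for |A| ≥ 2, with |A| = 7 giving ≥ 11.)

|A +̂ A| = 17


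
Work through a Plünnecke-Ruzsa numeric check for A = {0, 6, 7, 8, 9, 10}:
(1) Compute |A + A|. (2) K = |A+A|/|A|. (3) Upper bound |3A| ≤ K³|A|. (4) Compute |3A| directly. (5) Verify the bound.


|A| = 6.
Step 1: Compute A + A by enumerating all 36 pairs.
A + A = {0, 6, 7, 8, 9, 10, 12, 13, 14, 15, 16, 17, 18, 19, 20}, so |A + A| = 15.
Step 2: Doubling constant K = |A + A|/|A| = 15/6 = 15/6 ≈ 2.5000.
Step 3: Plünnecke-Ruzsa gives |3A| ≤ K³·|A| = (2.5000)³ · 6 ≈ 93.7500.
Step 4: Compute 3A = A + A + A directly by enumerating all triples (a,b,c) ∈ A³; |3A| = 25.
Step 5: Check 25 ≤ 93.7500? Yes ✓.

K = 15/6, Plünnecke-Ruzsa bound K³|A| ≈ 93.7500, |3A| = 25, inequality holds.


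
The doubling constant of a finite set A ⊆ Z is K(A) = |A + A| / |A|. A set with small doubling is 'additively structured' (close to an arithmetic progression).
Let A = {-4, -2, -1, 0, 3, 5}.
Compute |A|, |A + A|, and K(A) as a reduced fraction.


|A| = 6.
Compute A + A by enumerating all 36 pairs.
A + A = {-8, -6, -5, -4, -3, -2, -1, 0, 1, 2, 3, 4, 5, 6, 8, 10}, so |A + A| = 16.
K = |A + A| / |A| = 16/6 = 8/3 ≈ 2.6667.
Reference: AP of size 6 gives K = 11/6 ≈ 1.8333; a fully generic set of size 6 gives K ≈ 3.5000.

|A| = 6, |A + A| = 16, K = 16/6 = 8/3.


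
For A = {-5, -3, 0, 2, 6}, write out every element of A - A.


A - A = {a - a' : a, a' ∈ A}.
Compute a - a' for each ordered pair (a, a'):
a = -5: -5--5=0, -5--3=-2, -5-0=-5, -5-2=-7, -5-6=-11
a = -3: -3--5=2, -3--3=0, -3-0=-3, -3-2=-5, -3-6=-9
a = 0: 0--5=5, 0--3=3, 0-0=0, 0-2=-2, 0-6=-6
a = 2: 2--5=7, 2--3=5, 2-0=2, 2-2=0, 2-6=-4
a = 6: 6--5=11, 6--3=9, 6-0=6, 6-2=4, 6-6=0
Collecting distinct values (and noting 0 appears from a-a):
A - A = {-11, -9, -7, -6, -5, -4, -3, -2, 0, 2, 3, 4, 5, 6, 7, 9, 11}
|A - A| = 17

A - A = {-11, -9, -7, -6, -5, -4, -3, -2, 0, 2, 3, 4, 5, 6, 7, 9, 11}


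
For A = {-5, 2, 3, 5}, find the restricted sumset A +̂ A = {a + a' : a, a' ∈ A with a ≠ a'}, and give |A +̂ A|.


Restricted sumset: A +̂ A = {a + a' : a ∈ A, a' ∈ A, a ≠ a'}.
Equivalently, take A + A and drop any sum 2a that is achievable ONLY as a + a for a ∈ A (i.e. sums representable only with equal summands).
Enumerate pairs (a, a') with a < a' (symmetric, so each unordered pair gives one sum; this covers all a ≠ a'):
  -5 + 2 = -3
  -5 + 3 = -2
  -5 + 5 = 0
  2 + 3 = 5
  2 + 5 = 7
  3 + 5 = 8
Collected distinct sums: {-3, -2, 0, 5, 7, 8}
|A +̂ A| = 6
(Reference bound: |A +̂ A| ≥ 2|A| - 3 for |A| ≥ 2, with |A| = 4 giving ≥ 5.)

|A +̂ A| = 6


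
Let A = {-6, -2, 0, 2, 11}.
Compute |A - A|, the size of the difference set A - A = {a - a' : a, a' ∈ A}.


A - A = {a - a' : a, a' ∈ A}; |A| = 5.
Bounds: 2|A|-1 ≤ |A - A| ≤ |A|² - |A| + 1, i.e. 9 ≤ |A - A| ≤ 21.
Note: 0 ∈ A - A always (from a - a). The set is symmetric: if d ∈ A - A then -d ∈ A - A.
Enumerate nonzero differences d = a - a' with a > a' (then include -d):
Positive differences: {2, 4, 6, 8, 9, 11, 13, 17}
Full difference set: {0} ∪ (positive diffs) ∪ (negative diffs).
|A - A| = 1 + 2·8 = 17 (matches direct enumeration: 17).

|A - A| = 17


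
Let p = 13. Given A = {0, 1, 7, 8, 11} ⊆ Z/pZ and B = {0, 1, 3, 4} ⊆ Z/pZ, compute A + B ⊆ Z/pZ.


Work in Z/13Z: reduce every sum a + b modulo 13.
Enumerate all 20 pairs:
a = 0: 0+0=0, 0+1=1, 0+3=3, 0+4=4
a = 1: 1+0=1, 1+1=2, 1+3=4, 1+4=5
a = 7: 7+0=7, 7+1=8, 7+3=10, 7+4=11
a = 8: 8+0=8, 8+1=9, 8+3=11, 8+4=12
a = 11: 11+0=11, 11+1=12, 11+3=1, 11+4=2
Distinct residues collected: {0, 1, 2, 3, 4, 5, 7, 8, 9, 10, 11, 12}
|A + B| = 12 (out of 13 total residues).

A + B = {0, 1, 2, 3, 4, 5, 7, 8, 9, 10, 11, 12}


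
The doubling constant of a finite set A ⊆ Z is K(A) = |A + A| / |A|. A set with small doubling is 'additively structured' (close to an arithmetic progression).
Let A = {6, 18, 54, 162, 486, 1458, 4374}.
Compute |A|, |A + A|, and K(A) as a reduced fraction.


|A| = 7.
Compute A + A by enumerating all 49 pairs.
A + A = {12, 24, 36, 60, 72, 108, 168, 180, 216, 324, 492, 504, 540, 648, 972, 1464, 1476, 1512, 1620, 1944, 2916, 4380, 4392, 4428, 4536, 4860, 5832, 8748}, so |A + A| = 28.
K = |A + A| / |A| = 28/7 = 4/1 ≈ 4.0000.
Reference: AP of size 7 gives K = 13/7 ≈ 1.8571; a fully generic set of size 7 gives K ≈ 4.0000.

|A| = 7, |A + A| = 28, K = 28/7 = 4/1.


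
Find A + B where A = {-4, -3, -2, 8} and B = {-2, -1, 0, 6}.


A + B = {a + b : a ∈ A, b ∈ B}.
Enumerate all |A|·|B| = 4·4 = 16 pairs (a, b) and collect distinct sums.
a = -4: -4+-2=-6, -4+-1=-5, -4+0=-4, -4+6=2
a = -3: -3+-2=-5, -3+-1=-4, -3+0=-3, -3+6=3
a = -2: -2+-2=-4, -2+-1=-3, -2+0=-2, -2+6=4
a = 8: 8+-2=6, 8+-1=7, 8+0=8, 8+6=14
Collecting distinct sums: A + B = {-6, -5, -4, -3, -2, 2, 3, 4, 6, 7, 8, 14}
|A + B| = 12

A + B = {-6, -5, -4, -3, -2, 2, 3, 4, 6, 7, 8, 14}


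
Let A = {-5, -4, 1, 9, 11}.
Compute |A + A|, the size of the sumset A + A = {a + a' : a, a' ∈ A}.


A + A = {a + a' : a, a' ∈ A}; |A| = 5.
General bounds: 2|A| - 1 ≤ |A + A| ≤ |A|(|A|+1)/2, i.e. 9 ≤ |A + A| ≤ 15.
Lower bound 2|A|-1 is attained iff A is an arithmetic progression.
Enumerate sums a + a' for a ≤ a' (symmetric, so this suffices):
a = -5: -5+-5=-10, -5+-4=-9, -5+1=-4, -5+9=4, -5+11=6
a = -4: -4+-4=-8, -4+1=-3, -4+9=5, -4+11=7
a = 1: 1+1=2, 1+9=10, 1+11=12
a = 9: 9+9=18, 9+11=20
a = 11: 11+11=22
Distinct sums: {-10, -9, -8, -4, -3, 2, 4, 5, 6, 7, 10, 12, 18, 20, 22}
|A + A| = 15

|A + A| = 15


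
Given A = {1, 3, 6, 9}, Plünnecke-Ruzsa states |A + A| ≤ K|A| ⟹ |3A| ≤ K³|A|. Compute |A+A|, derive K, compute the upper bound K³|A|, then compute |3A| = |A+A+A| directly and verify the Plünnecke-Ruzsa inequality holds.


|A| = 4.
Step 1: Compute A + A by enumerating all 16 pairs.
A + A = {2, 4, 6, 7, 9, 10, 12, 15, 18}, so |A + A| = 9.
Step 2: Doubling constant K = |A + A|/|A| = 9/4 = 9/4 ≈ 2.2500.
Step 3: Plünnecke-Ruzsa gives |3A| ≤ K³·|A| = (2.2500)³ · 4 ≈ 45.5625.
Step 4: Compute 3A = A + A + A directly by enumerating all triples (a,b,c) ∈ A³; |3A| = 16.
Step 5: Check 16 ≤ 45.5625? Yes ✓.

K = 9/4, Plünnecke-Ruzsa bound K³|A| ≈ 45.5625, |3A| = 16, inequality holds.


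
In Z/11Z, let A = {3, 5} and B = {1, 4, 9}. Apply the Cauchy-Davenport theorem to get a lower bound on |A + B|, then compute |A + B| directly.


Cauchy-Davenport: |A + B| ≥ min(p, |A| + |B| - 1) for A, B nonempty in Z/pZ.
|A| = 2, |B| = 3, p = 11.
CD lower bound = min(11, 2 + 3 - 1) = min(11, 4) = 4.
Compute A + B mod 11 directly:
a = 3: 3+1=4, 3+4=7, 3+9=1
a = 5: 5+1=6, 5+4=9, 5+9=3
A + B = {1, 3, 4, 6, 7, 9}, so |A + B| = 6.
Verify: 6 ≥ 4? Yes ✓.

CD lower bound = 4, actual |A + B| = 6.


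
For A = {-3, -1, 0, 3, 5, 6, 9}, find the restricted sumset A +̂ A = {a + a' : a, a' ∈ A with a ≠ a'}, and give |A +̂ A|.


Restricted sumset: A +̂ A = {a + a' : a ∈ A, a' ∈ A, a ≠ a'}.
Equivalently, take A + A and drop any sum 2a that is achievable ONLY as a + a for a ∈ A (i.e. sums representable only with equal summands).
Enumerate pairs (a, a') with a < a' (symmetric, so each unordered pair gives one sum; this covers all a ≠ a'):
  -3 + -1 = -4
  -3 + 0 = -3
  -3 + 3 = 0
  -3 + 5 = 2
  -3 + 6 = 3
  -3 + 9 = 6
  -1 + 0 = -1
  -1 + 3 = 2
  -1 + 5 = 4
  -1 + 6 = 5
  -1 + 9 = 8
  0 + 3 = 3
  0 + 5 = 5
  0 + 6 = 6
  0 + 9 = 9
  3 + 5 = 8
  3 + 6 = 9
  3 + 9 = 12
  5 + 6 = 11
  5 + 9 = 14
  6 + 9 = 15
Collected distinct sums: {-4, -3, -1, 0, 2, 3, 4, 5, 6, 8, 9, 11, 12, 14, 15}
|A +̂ A| = 15
(Reference bound: |A +̂ A| ≥ 2|A| - 3 for |A| ≥ 2, with |A| = 7 giving ≥ 11.)

|A +̂ A| = 15


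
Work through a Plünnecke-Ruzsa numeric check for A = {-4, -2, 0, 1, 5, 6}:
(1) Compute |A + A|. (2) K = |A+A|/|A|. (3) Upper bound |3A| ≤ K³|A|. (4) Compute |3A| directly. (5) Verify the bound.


|A| = 6.
Step 1: Compute A + A by enumerating all 36 pairs.
A + A = {-8, -6, -4, -3, -2, -1, 0, 1, 2, 3, 4, 5, 6, 7, 10, 11, 12}, so |A + A| = 17.
Step 2: Doubling constant K = |A + A|/|A| = 17/6 = 17/6 ≈ 2.8333.
Step 3: Plünnecke-Ruzsa gives |3A| ≤ K³·|A| = (2.8333)³ · 6 ≈ 136.4722.
Step 4: Compute 3A = A + A + A directly by enumerating all triples (a,b,c) ∈ A³; |3A| = 28.
Step 5: Check 28 ≤ 136.4722? Yes ✓.

K = 17/6, Plünnecke-Ruzsa bound K³|A| ≈ 136.4722, |3A| = 28, inequality holds.


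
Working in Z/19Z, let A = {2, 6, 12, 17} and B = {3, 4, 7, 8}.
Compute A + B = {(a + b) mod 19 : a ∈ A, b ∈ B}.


Work in Z/19Z: reduce every sum a + b modulo 19.
Enumerate all 16 pairs:
a = 2: 2+3=5, 2+4=6, 2+7=9, 2+8=10
a = 6: 6+3=9, 6+4=10, 6+7=13, 6+8=14
a = 12: 12+3=15, 12+4=16, 12+7=0, 12+8=1
a = 17: 17+3=1, 17+4=2, 17+7=5, 17+8=6
Distinct residues collected: {0, 1, 2, 5, 6, 9, 10, 13, 14, 15, 16}
|A + B| = 11 (out of 19 total residues).

A + B = {0, 1, 2, 5, 6, 9, 10, 13, 14, 15, 16}


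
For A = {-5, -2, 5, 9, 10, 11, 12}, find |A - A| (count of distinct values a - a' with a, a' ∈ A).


A - A = {a - a' : a, a' ∈ A}; |A| = 7.
Bounds: 2|A|-1 ≤ |A - A| ≤ |A|² - |A| + 1, i.e. 13 ≤ |A - A| ≤ 43.
Note: 0 ∈ A - A always (from a - a). The set is symmetric: if d ∈ A - A then -d ∈ A - A.
Enumerate nonzero differences d = a - a' with a > a' (then include -d):
Positive differences: {1, 2, 3, 4, 5, 6, 7, 10, 11, 12, 13, 14, 15, 16, 17}
Full difference set: {0} ∪ (positive diffs) ∪ (negative diffs).
|A - A| = 1 + 2·15 = 31 (matches direct enumeration: 31).

|A - A| = 31


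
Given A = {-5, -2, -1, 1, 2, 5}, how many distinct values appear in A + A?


A + A = {a + a' : a, a' ∈ A}; |A| = 6.
General bounds: 2|A| - 1 ≤ |A + A| ≤ |A|(|A|+1)/2, i.e. 11 ≤ |A + A| ≤ 21.
Lower bound 2|A|-1 is attained iff A is an arithmetic progression.
Enumerate sums a + a' for a ≤ a' (symmetric, so this suffices):
a = -5: -5+-5=-10, -5+-2=-7, -5+-1=-6, -5+1=-4, -5+2=-3, -5+5=0
a = -2: -2+-2=-4, -2+-1=-3, -2+1=-1, -2+2=0, -2+5=3
a = -1: -1+-1=-2, -1+1=0, -1+2=1, -1+5=4
a = 1: 1+1=2, 1+2=3, 1+5=6
a = 2: 2+2=4, 2+5=7
a = 5: 5+5=10
Distinct sums: {-10, -7, -6, -4, -3, -2, -1, 0, 1, 2, 3, 4, 6, 7, 10}
|A + A| = 15

|A + A| = 15


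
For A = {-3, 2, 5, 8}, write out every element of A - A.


A - A = {a - a' : a, a' ∈ A}.
Compute a - a' for each ordered pair (a, a'):
a = -3: -3--3=0, -3-2=-5, -3-5=-8, -3-8=-11
a = 2: 2--3=5, 2-2=0, 2-5=-3, 2-8=-6
a = 5: 5--3=8, 5-2=3, 5-5=0, 5-8=-3
a = 8: 8--3=11, 8-2=6, 8-5=3, 8-8=0
Collecting distinct values (and noting 0 appears from a-a):
A - A = {-11, -8, -6, -5, -3, 0, 3, 5, 6, 8, 11}
|A - A| = 11

A - A = {-11, -8, -6, -5, -3, 0, 3, 5, 6, 8, 11}


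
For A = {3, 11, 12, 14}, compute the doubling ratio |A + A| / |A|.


|A| = 4.
Compute A + A by enumerating all 16 pairs.
A + A = {6, 14, 15, 17, 22, 23, 24, 25, 26, 28}, so |A + A| = 10.
K = |A + A| / |A| = 10/4 = 5/2 ≈ 2.5000.
Reference: AP of size 4 gives K = 7/4 ≈ 1.7500; a fully generic set of size 4 gives K ≈ 2.5000.

|A| = 4, |A + A| = 10, K = 10/4 = 5/2.


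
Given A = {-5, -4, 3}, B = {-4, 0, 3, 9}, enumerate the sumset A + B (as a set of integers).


A + B = {a + b : a ∈ A, b ∈ B}.
Enumerate all |A|·|B| = 3·4 = 12 pairs (a, b) and collect distinct sums.
a = -5: -5+-4=-9, -5+0=-5, -5+3=-2, -5+9=4
a = -4: -4+-4=-8, -4+0=-4, -4+3=-1, -4+9=5
a = 3: 3+-4=-1, 3+0=3, 3+3=6, 3+9=12
Collecting distinct sums: A + B = {-9, -8, -5, -4, -2, -1, 3, 4, 5, 6, 12}
|A + B| = 11

A + B = {-9, -8, -5, -4, -2, -1, 3, 4, 5, 6, 12}


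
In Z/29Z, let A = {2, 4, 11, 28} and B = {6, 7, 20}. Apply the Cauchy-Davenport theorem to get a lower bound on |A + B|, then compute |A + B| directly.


Cauchy-Davenport: |A + B| ≥ min(p, |A| + |B| - 1) for A, B nonempty in Z/pZ.
|A| = 4, |B| = 3, p = 29.
CD lower bound = min(29, 4 + 3 - 1) = min(29, 6) = 6.
Compute A + B mod 29 directly:
a = 2: 2+6=8, 2+7=9, 2+20=22
a = 4: 4+6=10, 4+7=11, 4+20=24
a = 11: 11+6=17, 11+7=18, 11+20=2
a = 28: 28+6=5, 28+7=6, 28+20=19
A + B = {2, 5, 6, 8, 9, 10, 11, 17, 18, 19, 22, 24}, so |A + B| = 12.
Verify: 12 ≥ 6? Yes ✓.

CD lower bound = 6, actual |A + B| = 12.


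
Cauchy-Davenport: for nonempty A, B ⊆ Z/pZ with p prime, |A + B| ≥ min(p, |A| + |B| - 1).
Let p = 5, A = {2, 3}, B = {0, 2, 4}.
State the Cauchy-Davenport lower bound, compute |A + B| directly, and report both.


Cauchy-Davenport: |A + B| ≥ min(p, |A| + |B| - 1) for A, B nonempty in Z/pZ.
|A| = 2, |B| = 3, p = 5.
CD lower bound = min(5, 2 + 3 - 1) = min(5, 4) = 4.
Compute A + B mod 5 directly:
a = 2: 2+0=2, 2+2=4, 2+4=1
a = 3: 3+0=3, 3+2=0, 3+4=2
A + B = {0, 1, 2, 3, 4}, so |A + B| = 5.
Verify: 5 ≥ 4? Yes ✓.

CD lower bound = 4, actual |A + B| = 5.


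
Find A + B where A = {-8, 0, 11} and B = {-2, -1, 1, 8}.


A + B = {a + b : a ∈ A, b ∈ B}.
Enumerate all |A|·|B| = 3·4 = 12 pairs (a, b) and collect distinct sums.
a = -8: -8+-2=-10, -8+-1=-9, -8+1=-7, -8+8=0
a = 0: 0+-2=-2, 0+-1=-1, 0+1=1, 0+8=8
a = 11: 11+-2=9, 11+-1=10, 11+1=12, 11+8=19
Collecting distinct sums: A + B = {-10, -9, -7, -2, -1, 0, 1, 8, 9, 10, 12, 19}
|A + B| = 12

A + B = {-10, -9, -7, -2, -1, 0, 1, 8, 9, 10, 12, 19}


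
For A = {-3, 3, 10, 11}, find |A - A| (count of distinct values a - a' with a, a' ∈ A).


A - A = {a - a' : a, a' ∈ A}; |A| = 4.
Bounds: 2|A|-1 ≤ |A - A| ≤ |A|² - |A| + 1, i.e. 7 ≤ |A - A| ≤ 13.
Note: 0 ∈ A - A always (from a - a). The set is symmetric: if d ∈ A - A then -d ∈ A - A.
Enumerate nonzero differences d = a - a' with a > a' (then include -d):
Positive differences: {1, 6, 7, 8, 13, 14}
Full difference set: {0} ∪ (positive diffs) ∪ (negative diffs).
|A - A| = 1 + 2·6 = 13 (matches direct enumeration: 13).

|A - A| = 13


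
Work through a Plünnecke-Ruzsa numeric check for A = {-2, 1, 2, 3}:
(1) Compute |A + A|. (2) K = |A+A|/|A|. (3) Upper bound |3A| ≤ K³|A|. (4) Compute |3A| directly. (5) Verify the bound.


|A| = 4.
Step 1: Compute A + A by enumerating all 16 pairs.
A + A = {-4, -1, 0, 1, 2, 3, 4, 5, 6}, so |A + A| = 9.
Step 2: Doubling constant K = |A + A|/|A| = 9/4 = 9/4 ≈ 2.2500.
Step 3: Plünnecke-Ruzsa gives |3A| ≤ K³·|A| = (2.2500)³ · 4 ≈ 45.5625.
Step 4: Compute 3A = A + A + A directly by enumerating all triples (a,b,c) ∈ A³; |3A| = 14.
Step 5: Check 14 ≤ 45.5625? Yes ✓.

K = 9/4, Plünnecke-Ruzsa bound K³|A| ≈ 45.5625, |3A| = 14, inequality holds.


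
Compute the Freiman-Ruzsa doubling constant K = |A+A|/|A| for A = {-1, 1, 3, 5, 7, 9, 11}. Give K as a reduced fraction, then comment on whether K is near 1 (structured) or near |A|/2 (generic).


|A| = 7.
Compute A + A by enumerating all 49 pairs.
A + A = {-2, 0, 2, 4, 6, 8, 10, 12, 14, 16, 18, 20, 22}, so |A + A| = 13.
K = |A + A| / |A| = 13/7 (already in lowest terms) ≈ 1.8571.
Reference: AP of size 7 gives K = 13/7 ≈ 1.8571; a fully generic set of size 7 gives K ≈ 4.0000.

|A| = 7, |A + A| = 13, K = 13/7.


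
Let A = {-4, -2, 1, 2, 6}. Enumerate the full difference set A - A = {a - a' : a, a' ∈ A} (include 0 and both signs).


A - A = {a - a' : a, a' ∈ A}.
Compute a - a' for each ordered pair (a, a'):
a = -4: -4--4=0, -4--2=-2, -4-1=-5, -4-2=-6, -4-6=-10
a = -2: -2--4=2, -2--2=0, -2-1=-3, -2-2=-4, -2-6=-8
a = 1: 1--4=5, 1--2=3, 1-1=0, 1-2=-1, 1-6=-5
a = 2: 2--4=6, 2--2=4, 2-1=1, 2-2=0, 2-6=-4
a = 6: 6--4=10, 6--2=8, 6-1=5, 6-2=4, 6-6=0
Collecting distinct values (and noting 0 appears from a-a):
A - A = {-10, -8, -6, -5, -4, -3, -2, -1, 0, 1, 2, 3, 4, 5, 6, 8, 10}
|A - A| = 17

A - A = {-10, -8, -6, -5, -4, -3, -2, -1, 0, 1, 2, 3, 4, 5, 6, 8, 10}


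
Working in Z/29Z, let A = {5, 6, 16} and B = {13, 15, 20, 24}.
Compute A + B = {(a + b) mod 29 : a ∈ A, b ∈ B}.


Work in Z/29Z: reduce every sum a + b modulo 29.
Enumerate all 12 pairs:
a = 5: 5+13=18, 5+15=20, 5+20=25, 5+24=0
a = 6: 6+13=19, 6+15=21, 6+20=26, 6+24=1
a = 16: 16+13=0, 16+15=2, 16+20=7, 16+24=11
Distinct residues collected: {0, 1, 2, 7, 11, 18, 19, 20, 21, 25, 26}
|A + B| = 11 (out of 29 total residues).

A + B = {0, 1, 2, 7, 11, 18, 19, 20, 21, 25, 26}


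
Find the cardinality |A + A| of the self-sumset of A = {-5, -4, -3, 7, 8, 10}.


A + A = {a + a' : a, a' ∈ A}; |A| = 6.
General bounds: 2|A| - 1 ≤ |A + A| ≤ |A|(|A|+1)/2, i.e. 11 ≤ |A + A| ≤ 21.
Lower bound 2|A|-1 is attained iff A is an arithmetic progression.
Enumerate sums a + a' for a ≤ a' (symmetric, so this suffices):
a = -5: -5+-5=-10, -5+-4=-9, -5+-3=-8, -5+7=2, -5+8=3, -5+10=5
a = -4: -4+-4=-8, -4+-3=-7, -4+7=3, -4+8=4, -4+10=6
a = -3: -3+-3=-6, -3+7=4, -3+8=5, -3+10=7
a = 7: 7+7=14, 7+8=15, 7+10=17
a = 8: 8+8=16, 8+10=18
a = 10: 10+10=20
Distinct sums: {-10, -9, -8, -7, -6, 2, 3, 4, 5, 6, 7, 14, 15, 16, 17, 18, 20}
|A + A| = 17

|A + A| = 17


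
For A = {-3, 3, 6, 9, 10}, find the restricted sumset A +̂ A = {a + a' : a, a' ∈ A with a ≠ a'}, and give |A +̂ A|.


Restricted sumset: A +̂ A = {a + a' : a ∈ A, a' ∈ A, a ≠ a'}.
Equivalently, take A + A and drop any sum 2a that is achievable ONLY as a + a for a ∈ A (i.e. sums representable only with equal summands).
Enumerate pairs (a, a') with a < a' (symmetric, so each unordered pair gives one sum; this covers all a ≠ a'):
  -3 + 3 = 0
  -3 + 6 = 3
  -3 + 9 = 6
  -3 + 10 = 7
  3 + 6 = 9
  3 + 9 = 12
  3 + 10 = 13
  6 + 9 = 15
  6 + 10 = 16
  9 + 10 = 19
Collected distinct sums: {0, 3, 6, 7, 9, 12, 13, 15, 16, 19}
|A +̂ A| = 10
(Reference bound: |A +̂ A| ≥ 2|A| - 3 for |A| ≥ 2, with |A| = 5 giving ≥ 7.)

|A +̂ A| = 10


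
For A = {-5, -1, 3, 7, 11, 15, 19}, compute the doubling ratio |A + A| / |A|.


|A| = 7.
Compute A + A by enumerating all 49 pairs.
A + A = {-10, -6, -2, 2, 6, 10, 14, 18, 22, 26, 30, 34, 38}, so |A + A| = 13.
K = |A + A| / |A| = 13/7 (already in lowest terms) ≈ 1.8571.
Reference: AP of size 7 gives K = 13/7 ≈ 1.8571; a fully generic set of size 7 gives K ≈ 4.0000.

|A| = 7, |A + A| = 13, K = 13/7.


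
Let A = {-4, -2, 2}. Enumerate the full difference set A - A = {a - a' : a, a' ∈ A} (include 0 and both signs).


A - A = {a - a' : a, a' ∈ A}.
Compute a - a' for each ordered pair (a, a'):
a = -4: -4--4=0, -4--2=-2, -4-2=-6
a = -2: -2--4=2, -2--2=0, -2-2=-4
a = 2: 2--4=6, 2--2=4, 2-2=0
Collecting distinct values (and noting 0 appears from a-a):
A - A = {-6, -4, -2, 0, 2, 4, 6}
|A - A| = 7

A - A = {-6, -4, -2, 0, 2, 4, 6}


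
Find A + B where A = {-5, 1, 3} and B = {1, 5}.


A + B = {a + b : a ∈ A, b ∈ B}.
Enumerate all |A|·|B| = 3·2 = 6 pairs (a, b) and collect distinct sums.
a = -5: -5+1=-4, -5+5=0
a = 1: 1+1=2, 1+5=6
a = 3: 3+1=4, 3+5=8
Collecting distinct sums: A + B = {-4, 0, 2, 4, 6, 8}
|A + B| = 6

A + B = {-4, 0, 2, 4, 6, 8}


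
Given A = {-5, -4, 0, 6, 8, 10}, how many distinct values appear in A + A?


A + A = {a + a' : a, a' ∈ A}; |A| = 6.
General bounds: 2|A| - 1 ≤ |A + A| ≤ |A|(|A|+1)/2, i.e. 11 ≤ |A + A| ≤ 21.
Lower bound 2|A|-1 is attained iff A is an arithmetic progression.
Enumerate sums a + a' for a ≤ a' (symmetric, so this suffices):
a = -5: -5+-5=-10, -5+-4=-9, -5+0=-5, -5+6=1, -5+8=3, -5+10=5
a = -4: -4+-4=-8, -4+0=-4, -4+6=2, -4+8=4, -4+10=6
a = 0: 0+0=0, 0+6=6, 0+8=8, 0+10=10
a = 6: 6+6=12, 6+8=14, 6+10=16
a = 8: 8+8=16, 8+10=18
a = 10: 10+10=20
Distinct sums: {-10, -9, -8, -5, -4, 0, 1, 2, 3, 4, 5, 6, 8, 10, 12, 14, 16, 18, 20}
|A + A| = 19

|A + A| = 19


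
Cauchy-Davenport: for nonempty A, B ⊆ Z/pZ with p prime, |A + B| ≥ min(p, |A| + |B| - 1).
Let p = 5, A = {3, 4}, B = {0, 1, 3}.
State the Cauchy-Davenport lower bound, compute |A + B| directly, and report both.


Cauchy-Davenport: |A + B| ≥ min(p, |A| + |B| - 1) for A, B nonempty in Z/pZ.
|A| = 2, |B| = 3, p = 5.
CD lower bound = min(5, 2 + 3 - 1) = min(5, 4) = 4.
Compute A + B mod 5 directly:
a = 3: 3+0=3, 3+1=4, 3+3=1
a = 4: 4+0=4, 4+1=0, 4+3=2
A + B = {0, 1, 2, 3, 4}, so |A + B| = 5.
Verify: 5 ≥ 4? Yes ✓.

CD lower bound = 4, actual |A + B| = 5.


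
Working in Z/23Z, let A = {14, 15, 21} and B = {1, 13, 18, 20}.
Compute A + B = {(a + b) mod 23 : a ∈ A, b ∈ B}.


Work in Z/23Z: reduce every sum a + b modulo 23.
Enumerate all 12 pairs:
a = 14: 14+1=15, 14+13=4, 14+18=9, 14+20=11
a = 15: 15+1=16, 15+13=5, 15+18=10, 15+20=12
a = 21: 21+1=22, 21+13=11, 21+18=16, 21+20=18
Distinct residues collected: {4, 5, 9, 10, 11, 12, 15, 16, 18, 22}
|A + B| = 10 (out of 23 total residues).

A + B = {4, 5, 9, 10, 11, 12, 15, 16, 18, 22}


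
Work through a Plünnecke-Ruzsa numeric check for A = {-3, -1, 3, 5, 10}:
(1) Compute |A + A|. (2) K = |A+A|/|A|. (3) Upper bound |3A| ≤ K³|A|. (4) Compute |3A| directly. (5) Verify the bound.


|A| = 5.
Step 1: Compute A + A by enumerating all 25 pairs.
A + A = {-6, -4, -2, 0, 2, 4, 6, 7, 8, 9, 10, 13, 15, 20}, so |A + A| = 14.
Step 2: Doubling constant K = |A + A|/|A| = 14/5 = 14/5 ≈ 2.8000.
Step 3: Plünnecke-Ruzsa gives |3A| ≤ K³·|A| = (2.8000)³ · 5 ≈ 109.7600.
Step 4: Compute 3A = A + A + A directly by enumerating all triples (a,b,c) ∈ A³; |3A| = 27.
Step 5: Check 27 ≤ 109.7600? Yes ✓.

K = 14/5, Plünnecke-Ruzsa bound K³|A| ≈ 109.7600, |3A| = 27, inequality holds.


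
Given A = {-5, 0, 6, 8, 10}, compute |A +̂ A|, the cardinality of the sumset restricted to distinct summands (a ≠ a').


Restricted sumset: A +̂ A = {a + a' : a ∈ A, a' ∈ A, a ≠ a'}.
Equivalently, take A + A and drop any sum 2a that is achievable ONLY as a + a for a ∈ A (i.e. sums representable only with equal summands).
Enumerate pairs (a, a') with a < a' (symmetric, so each unordered pair gives one sum; this covers all a ≠ a'):
  -5 + 0 = -5
  -5 + 6 = 1
  -5 + 8 = 3
  -5 + 10 = 5
  0 + 6 = 6
  0 + 8 = 8
  0 + 10 = 10
  6 + 8 = 14
  6 + 10 = 16
  8 + 10 = 18
Collected distinct sums: {-5, 1, 3, 5, 6, 8, 10, 14, 16, 18}
|A +̂ A| = 10
(Reference bound: |A +̂ A| ≥ 2|A| - 3 for |A| ≥ 2, with |A| = 5 giving ≥ 7.)

|A +̂ A| = 10
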